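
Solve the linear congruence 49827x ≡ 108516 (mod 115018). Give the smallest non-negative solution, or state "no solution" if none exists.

93234

First find gcd(49827, 115018):
115018 = 2×49827 + 15364
49827 = 3×15364 + 3735
15364 = 4×3735 + 424
3735 = 8×424 + 343
424 = 1×343 + 81
343 = 4×81 + 19
81 = 4×19 + 5
19 = 3×5 + 4
5 = 1×4 + 1
4 = 4×1 + 0
gcd = 1, so a unique solution mod 115018 exists.
Back-substitute for the Bézout coefficients:
1 = 5 − 4
1 = −19 + 4·5
1 = 4·81 − 17·19
1 = −17·343 + 72·81
1 = 72·424 − 89·343
1 = −89·3735 + 784·424
1 = 784·15364 − 3225·3735
1 = −3225·49827 + 10459·15364
1 = 10459·115018 − 24143·49827
So 49827·(-24143) ≡ 1 (mod 115018), giving 49827⁻¹ ≡ 90875.
x ≡ 49827⁻¹·108516 ≡ 90875·108516 ≡ 93234 (mod 115018).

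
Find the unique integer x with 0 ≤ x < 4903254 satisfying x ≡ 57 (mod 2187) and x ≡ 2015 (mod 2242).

3844803

Write x = 57 + 2187·k. Then 2187·k ≡ 2015 − 57 ≡ 1958 (mod 2242).
Need 2187⁻¹ mod 2242. Extended Euclid on (2242, 2187):
2242 = 1*2187 + 55
2187 = 39*55 + 42
55 = 1*42 + 13
42 = 3*13 + 3
13 = 4*3 + 1
3 = 3*1 + 0
Back-substitute:
1 = 13 − 4·3
1 = −4·42 + 13·13
1 = 13·55 − 17·42
1 = −17·2187 + 676·55
1 = 676·2242 − 693·2187
2187⁻¹ ≡ 1549 (mod 2242), so k ≡ 1549·1958 ≡ 1758 (mod 2242).
x = 57 + 2187·1758 = 3844803.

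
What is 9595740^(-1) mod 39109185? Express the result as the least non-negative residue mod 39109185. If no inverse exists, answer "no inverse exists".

no inverse exists

Euclidean algorithm on 39109185, 9595740:
39109185 = 4×9595740 + 726225
9595740 = 13×726225 + 154815
726225 = 4×154815 + 106965
154815 = 1×106965 + 47850
106965 = 2×47850 + 11265
47850 = 4×11265 + 2790
11265 = 4×2790 + 105
2790 = 26×105 + 60
105 = 1×60 + 45
60 = 1×45 + 15
45 = 3×15 + 0
Since gcd = 15 > 1, 9595740 is not a unit mod 39109185.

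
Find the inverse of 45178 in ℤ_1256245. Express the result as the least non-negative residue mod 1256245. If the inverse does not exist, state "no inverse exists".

410842

Apply the Euclidean algorithm to 1256245 and 45178:
1256245 = 27×45178 + 36439
45178 = 1×36439 + 8739
36439 = 4×8739 + 1483
8739 = 5×1483 + 1324
1483 = 1×1324 + 159
1324 = 8×159 + 52
159 = 3×52 + 3
52 = 17×3 + 1
3 = 3×1 + 0
gcd = 1, so the inverse exists. Back-substitute:
1 = 52 − 17·3
1 = −17·159 + 52·52
1 = 52·1324 − 433·159
1 = −433·1483 + 485·1324
1 = 485·8739 − 2858·1483
1 = −2858·36439 + 11917·8739
1 = 11917·45178 − 14775·36439
1 = −14775·1256245 + 410842·45178
So 45178·410842 ≡ 1 (mod 1256245).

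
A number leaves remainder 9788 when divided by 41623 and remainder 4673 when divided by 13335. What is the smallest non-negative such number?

Write x = 9788 + 41623·k. Then 41623·k ≡ 4673 − 9788 ≡ 8220 (mod 13335).
Need 41623⁻¹ mod 13335. Extended Euclid on (13335, 1618):
13335 = 8·1618 + 391
1618 = 4·391 + 54
391 = 7·54 + 13
54 = 4·13 + 2
13 = 6·2 + 1
2 = 2·1 + 0
Back-substitute:
1 = 13 − 6·2
1 = −6·54 + 25·13
1 = 25·391 − 181·54
1 = −181·1618 + 749·391
1 = 749·13335 − 6173·1618
41623⁻¹ ≡ 7162 (mod 13335), so k ≡ 7162·8220 ≡ 10950 (mod 13335).
x = 9788 + 41623·10950 = 455781638.

455781638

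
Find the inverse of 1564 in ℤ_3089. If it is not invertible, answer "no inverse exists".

gcd(3089, 1564) by repeated division:
3089 = 1×1564 + 1525
1564 = 1×1525 + 39
1525 = 39×39 + 4
39 = 9×4 + 3
4 = 1×3 + 1
3 = 3×1 + 0
The gcd is 1. Working backward:
1 = 4 − 3
1 = −39 + 10·4
1 = 10·1525 − 391·39
1 = −391·1564 + 401·1525
1 = 401·3089 − 792·1564
So 1564·(-792) ≡ 1 (mod 3089), and -792 ≡ 2297 (mod 3089).

2297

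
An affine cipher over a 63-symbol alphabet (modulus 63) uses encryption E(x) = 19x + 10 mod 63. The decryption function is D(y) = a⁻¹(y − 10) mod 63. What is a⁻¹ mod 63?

Apply the Euclidean algorithm to 63 and 19:
63 = 3·19 + 6
19 = 3·6 + 1
6 = 6·1 + 0
The gcd is 1. Working backward:
1 = 19 − 3·6
1 = −3·63 + 10·19
So 19·10 ≡ 1 (mod 63).

10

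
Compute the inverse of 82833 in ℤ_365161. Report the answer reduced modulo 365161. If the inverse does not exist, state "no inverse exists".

207089

Extended Euclidean algorithm:
365161 = 4×82833 + 33829
82833 = 2×33829 + 15175
33829 = 2×15175 + 3479
15175 = 4×3479 + 1259
3479 = 2×1259 + 961
1259 = 1×961 + 298
961 = 3×298 + 67
298 = 4×67 + 30
67 = 2×30 + 7
30 = 4×7 + 2
7 = 3×2 + 1
2 = 2×1 + 0
gcd = 1, so the inverse exists. Back-substitute:
1 = 7 − 3·2
1 = −3·30 + 13·7
1 = 13·67 − 29·30
1 = −29·298 + 129·67
1 = 129·961 − 416·298
1 = −416·1259 + 545·961
1 = 545·3479 − 1506·1259
1 = −1506·15175 + 6569·3479
1 = 6569·33829 − 14644·15175
1 = −14644·82833 + 35857·33829
1 = 35857·365161 − 158072·82833
So 82833·(-158072) ≡ 1 (mod 365161), and -158072 ≡ 207089 (mod 365161).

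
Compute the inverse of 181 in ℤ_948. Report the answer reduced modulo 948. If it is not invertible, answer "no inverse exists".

Apply the Euclidean algorithm to 948 and 181:
948 = 5*181 + 43
181 = 4*43 + 9
43 = 4*9 + 7
9 = 1*7 + 2
7 = 3*2 + 1
2 = 2*1 + 0
Since gcd(181, 948) = 1, back-substitute to write 1 as a combination:
1 = 7 − 3·2
1 = −3·9 + 4·7
1 = 4·43 − 19·9
1 = −19·181 + 80·43
1 = 80·948 − 419·181
So 181·(-419) ≡ 1 (mod 948), and -419 ≡ 529 (mod 948).

529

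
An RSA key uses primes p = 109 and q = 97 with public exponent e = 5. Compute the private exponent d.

6221

φ(n) = (p−1)(q−1) = 108·96 = 10368.
Need d with 5·d ≡ 1 (mod 10368). Apply the extended Euclidean algorithm:
10368 = 2073*5 + 3
5 = 1*3 + 2
3 = 1*2 + 1
2 = 2*1 + 0
Back-substitute:
1 = 3 − 2
1 = −5 + 2·3
1 = 2·10368 − 4147·5
So 5·(-4147) ≡ 1 (mod 10368), hence d ≡ -4147 ≡ 6221 (mod 10368).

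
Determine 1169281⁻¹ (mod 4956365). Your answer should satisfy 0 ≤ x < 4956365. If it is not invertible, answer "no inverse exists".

Apply the Euclidean algorithm to 4956365 and 1169281:
4956365 = 4·1169281 + 279241
1169281 = 4·279241 + 52317
279241 = 5·52317 + 17656
52317 = 2·17656 + 17005
17656 = 1·17005 + 651
17005 = 26·651 + 79
651 = 8·79 + 19
79 = 4·19 + 3
19 = 6·3 + 1
3 = 3·1 + 0
Since gcd(1169281, 4956365) = 1, back-substitute to write 1 as a combination:
1 = 19 − 6·3
1 = −6·79 + 25·19
1 = 25·651 − 206·79
1 = −206·17005 + 5381·651
1 = 5381·17656 − 5587·17005
1 = −5587·52317 + 16555·17656
1 = 16555·279241 − 88362·52317
1 = −88362·1169281 + 370003·279241
1 = 370003·4956365 − 1568374·1169281
Hence 1169281⁻¹ ≡ -1568374 ≡ 3387991 (mod 4956365).

3387991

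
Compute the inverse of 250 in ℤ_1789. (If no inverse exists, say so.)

1009

gcd(1789, 250) by repeated division:
1789 = 7*250 + 39
250 = 6*39 + 16
39 = 2*16 + 7
16 = 2*7 + 2
7 = 3*2 + 1
2 = 2*1 + 0
gcd = 1, so the inverse exists. Back-substitute:
1 = 7 − 3·2
1 = −3·16 + 7·7
1 = 7·39 − 17·16
1 = −17·250 + 109·39
1 = 109·1789 − 780·250
So 250·(-780) ≡ 1 (mod 1789), and -780 ≡ 1009 (mod 1789).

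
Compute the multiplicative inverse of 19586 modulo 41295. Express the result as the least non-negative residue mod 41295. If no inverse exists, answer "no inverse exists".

17156

Run Euclid on (41295, 19586):
41295 = 2·19586 + 2123
19586 = 9·2123 + 479
2123 = 4·479 + 207
479 = 2·207 + 65
207 = 3·65 + 12
65 = 5·12 + 5
12 = 2·5 + 2
5 = 2·2 + 1
2 = 2·1 + 0
Since gcd(19586, 41295) = 1, back-substitute to write 1 as a combination:
1 = 5 − 2·2
1 = −2·12 + 5·5
1 = 5·65 − 27·12
1 = −27·207 + 86·65
1 = 86·479 − 199·207
1 = −199·2123 + 882·479
1 = 882·19586 − 8137·2123
1 = −8137·41295 + 17156·19586
So 19586·17156 ≡ 1 (mod 41295).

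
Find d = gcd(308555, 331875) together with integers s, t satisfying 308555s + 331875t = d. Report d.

Repeated division:
331875 = 1*308555 + 23320
308555 = 13*23320 + 5395
23320 = 4*5395 + 1740
5395 = 3*1740 + 175
1740 = 9*175 + 165
175 = 1*165 + 10
165 = 16*10 + 5
10 = 2*5 + 0
gcd(308555, 331875) = 5.
Back-substituting:
5 = 165 − 16·10
5 = −16·175 + 17·165
5 = 17·1740 − 169·175
5 = −169·5395 + 524·1740
5 = 524·23320 − 2265·5395
5 = −2265·308555 + 29969·23320
5 = 29969·331875 − 32234·308555
So 5 = (29969)·331875 + (-32234)·308555.

5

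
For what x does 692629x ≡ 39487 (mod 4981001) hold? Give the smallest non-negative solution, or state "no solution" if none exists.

First find gcd(692629, 4981001):
4981001 = 7*692629 + 132598
692629 = 5*132598 + 29639
132598 = 4*29639 + 14042
29639 = 2*14042 + 1555
14042 = 9*1555 + 47
1555 = 33*47 + 4
47 = 11*4 + 3
4 = 1*3 + 1
3 = 3*1 + 0
gcd = 1, so a unique solution mod 4981001 exists.
Back-substitute for the Bézout coefficients:
1 = 4 − 3
1 = −47 + 12·4
1 = 12·1555 − 397·47
1 = −397·14042 + 3585·1555
1 = 3585·29639 − 7567·14042
1 = −7567·132598 + 33853·29639
1 = 33853·692629 − 176832·132598
1 = −176832·4981001 + 1271677·692629
So 692629·(1271677) ≡ 1 (mod 4981001), giving 692629⁻¹ ≡ 1271677.
x ≡ 692629⁻¹·39487 ≡ 1271677·39487 ≡ 1238618 (mod 4981001).

1238618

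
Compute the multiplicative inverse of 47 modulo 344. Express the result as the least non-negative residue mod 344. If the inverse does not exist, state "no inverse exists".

183

gcd(344, 47) by repeated division:
344 = 7×47 + 15
47 = 3×15 + 2
15 = 7×2 + 1
2 = 2×1 + 0
gcd = 1, so the inverse exists. Back-substitute:
1 = 15 − 7·2
1 = −7·47 + 22·15
1 = 22·344 − 161·47
Thus 47·(-161) ≡ 1 (mod 344); reducing, -161 mod 344 = 183.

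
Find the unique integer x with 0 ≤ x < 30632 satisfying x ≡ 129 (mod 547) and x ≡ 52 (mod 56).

26932

Write x = 129 + 547·k. Then 547·k ≡ 52 − 129 ≡ 35 (mod 56).
Need 547⁻¹ mod 56. Extended Euclid on (56, 43):
56 = 1×43 + 13
43 = 3×13 + 4
13 = 3×4 + 1
4 = 4×1 + 0
Back-substitute:
1 = 13 − 3·4
1 = −3·43 + 10·13
1 = 10·56 − 13·43
547⁻¹ ≡ 43 (mod 56), so k ≡ 43·35 ≡ 49 (mod 56).
x = 129 + 547·49 = 26932.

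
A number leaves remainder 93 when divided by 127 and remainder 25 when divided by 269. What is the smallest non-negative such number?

3522

Write x = 93 + 127·k. Then 127·k ≡ 25 − 93 ≡ 201 (mod 269).
Need 127⁻¹ mod 269. Extended Euclid on (269, 127):
269 = 2·127 + 15
127 = 8·15 + 7
15 = 2·7 + 1
7 = 7·1 + 0
Back-substitute:
1 = 15 − 2·7
1 = −2·127 + 17·15
1 = 17·269 − 36·127
127⁻¹ ≡ 233 (mod 269), so k ≡ 233·201 ≡ 27 (mod 269).
x = 93 + 127·27 = 3522.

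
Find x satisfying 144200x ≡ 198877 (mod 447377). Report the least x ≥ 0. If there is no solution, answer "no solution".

3411

First find gcd(144200, 447377):
447377 = 3·144200 + 14777
144200 = 9·14777 + 11207
14777 = 1·11207 + 3570
11207 = 3·3570 + 497
3570 = 7·497 + 91
497 = 5·91 + 42
91 = 2·42 + 7
42 = 6·7 + 0
gcd = 7 and 7 | 198877, so solutions exist. Divide through by 7: 20600x ≡ 28411 (mod 63911).
Now find 20600⁻¹ mod 63911:
63911 = 3*20600 + 2111
20600 = 9*2111 + 1601
2111 = 1*1601 + 510
1601 = 3*510 + 71
510 = 7*71 + 13
71 = 5*13 + 6
13 = 2*6 + 1
6 = 6*1 + 0
Back-substitute:
1 = 13 − 2·6
1 = −2·71 + 11·13
1 = 11·510 − 79·71
1 = −79·1601 + 248·510
1 = 248·2111 − 327·1601
1 = −327·20600 + 3191·2111
1 = 3191·63911 − 9900·20600
So 20600·(-9900) ≡ 1 (mod 63911), i.e. 20600⁻¹ ≡ 54011.
Then x ≡ 54011·28411 ≡ 3411 (mod 63911); the smallest non-negative solution is x = 3411.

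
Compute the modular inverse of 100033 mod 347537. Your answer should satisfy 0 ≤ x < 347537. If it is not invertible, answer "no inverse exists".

Apply the Euclidean algorithm to 347537 and 100033:
347537 = 3×100033 + 47438
100033 = 2×47438 + 5157
47438 = 9×5157 + 1025
5157 = 5×1025 + 32
1025 = 32×32 + 1
32 = 32×1 + 0
gcd = 1, so the inverse exists. Back-substitute:
1 = 1025 − 32·32
1 = −32·5157 + 161·1025
1 = 161·47438 − 1481·5157
1 = −1481·100033 + 3123·47438
1 = 3123·347537 − 10850·100033
So 100033·(-10850) ≡ 1 (mod 347537), and -10850 ≡ 336687 (mod 347537).

336687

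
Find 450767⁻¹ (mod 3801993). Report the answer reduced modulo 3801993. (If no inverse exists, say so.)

898139

Run Euclid on (3801993, 450767):
3801993 = 8*450767 + 195857
450767 = 2*195857 + 59053
195857 = 3*59053 + 18698
59053 = 3*18698 + 2959
18698 = 6*2959 + 944
2959 = 3*944 + 127
944 = 7*127 + 55
127 = 2*55 + 17
55 = 3*17 + 4
17 = 4*4 + 1
4 = 4*1 + 0
The gcd is 1. Working backward:
1 = 17 − 4·4
1 = −4·55 + 13·17
1 = 13·127 − 30·55
1 = −30·944 + 223·127
1 = 223·2959 − 699·944
1 = −699·18698 + 4417·2959
1 = 4417·59053 − 13950·18698
1 = −13950·195857 + 46267·59053
1 = 46267·450767 − 106484·195857
1 = −106484·3801993 + 898139·450767
So 450767·898139 ≡ 1 (mod 3801993).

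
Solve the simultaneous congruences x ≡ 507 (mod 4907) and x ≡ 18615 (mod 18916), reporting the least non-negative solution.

Write x = 507 + 4907·k. Then 4907·k ≡ 18615 − 507 ≡ 18108 (mod 18916).
Need 4907⁻¹ mod 18916. Extended Euclid on (18916, 4907):
18916 = 3*4907 + 4195
4907 = 1*4195 + 712
4195 = 5*712 + 635
712 = 1*635 + 77
635 = 8*77 + 19
77 = 4*19 + 1
19 = 19*1 + 0
Back-substitute:
1 = 77 − 4·19
1 = −4·635 + 33·77
1 = 33·712 − 37·635
1 = −37·4195 + 218·712
1 = 218·4907 − 255·4195
1 = −255·18916 + 983·4907
4907⁻¹ ≡ 983 (mod 18916), so k ≡ 983·18108 ≡ 208 (mod 18916).
x = 507 + 4907·208 = 1021163.

1021163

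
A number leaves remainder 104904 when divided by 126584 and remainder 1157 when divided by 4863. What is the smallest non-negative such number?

Write x = 104904 + 126584·k. Then 126584·k ≡ 1157 − 104904 ≡ 3239 (mod 4863).
Need 126584⁻¹ mod 4863. Extended Euclid on (4863, 146):
4863 = 33*146 + 45
146 = 3*45 + 11
45 = 4*11 + 1
11 = 11*1 + 0
Back-substitute:
1 = 45 − 4·11
1 = −4·146 + 13·45
1 = 13·4863 − 433·146
126584⁻¹ ≡ 4430 (mod 4863), so k ≡ 4430·3239 ≡ 2920 (mod 4863).
x = 104904 + 126584·2920 = 369730184.

369730184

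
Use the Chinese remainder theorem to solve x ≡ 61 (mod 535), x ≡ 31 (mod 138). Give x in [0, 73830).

9691

Write x = 61 + 535·k. Then 535·k ≡ 31 − 61 ≡ 108 (mod 138).
Need 535⁻¹ mod 138. Extended Euclid on (138, 121):
138 = 1·121 + 17
121 = 7·17 + 2
17 = 8·2 + 1
2 = 2·1 + 0
Back-substitute:
1 = 17 − 8·2
1 = −8·121 + 57·17
1 = 57·138 − 65·121
535⁻¹ ≡ 73 (mod 138), so k ≡ 73·108 ≡ 18 (mod 138).
x = 61 + 535·18 = 9691.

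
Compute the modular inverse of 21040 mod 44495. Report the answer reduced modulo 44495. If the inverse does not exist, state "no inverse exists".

no inverse exists

Euclidean algorithm on 44495, 21040:
44495 = 2×21040 + 2415
21040 = 8×2415 + 1720
2415 = 1×1720 + 695
1720 = 2×695 + 330
695 = 2×330 + 35
330 = 9×35 + 15
35 = 2×15 + 5
15 = 3×5 + 0
The gcd is 5, not 1, hence no inverse exists.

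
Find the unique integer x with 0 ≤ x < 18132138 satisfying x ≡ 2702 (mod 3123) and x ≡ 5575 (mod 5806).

7832063

Write x = 2702 + 3123·k. Then 3123·k ≡ 5575 − 2702 ≡ 2873 (mod 5806).
Need 3123⁻¹ mod 5806. Extended Euclid on (5806, 3123):
5806 = 1*3123 + 2683
3123 = 1*2683 + 440
2683 = 6*440 + 43
440 = 10*43 + 10
43 = 4*10 + 3
10 = 3*3 + 1
3 = 3*1 + 0
Back-substitute:
1 = 10 − 3·3
1 = −3·43 + 13·10
1 = 13·440 − 133·43
1 = −133·2683 + 811·440
1 = 811·3123 − 944·2683
1 = −944·5806 + 1755·3123
3123⁻¹ ≡ 1755 (mod 5806), so k ≡ 1755·2873 ≡ 2507 (mod 5806).
x = 2702 + 3123·2507 = 7832063.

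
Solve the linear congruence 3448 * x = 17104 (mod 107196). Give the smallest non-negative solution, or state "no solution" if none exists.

First find gcd(3448, 107196):
107196 = 31×3448 + 308
3448 = 11×308 + 60
308 = 5×60 + 8
60 = 7×8 + 4
8 = 2×4 + 0
gcd = 4 and 4 | 17104, so solutions exist. Divide through by 4: 862x ≡ 4276 (mod 26799).
Now find 862⁻¹ mod 26799:
26799 = 31*862 + 77
862 = 11*77 + 15
77 = 5*15 + 2
15 = 7*2 + 1
2 = 2*1 + 0
Back-substitute:
1 = 15 − 7·2
1 = −7·77 + 36·15
1 = 36·862 − 403·77
1 = −403·26799 + 12529·862
So 862⁻¹ ≡ 12529 (mod 26799).
Then x ≡ 12529·4276 ≡ 2803 (mod 26799); the smallest non-negative solution is x = 2803.

2803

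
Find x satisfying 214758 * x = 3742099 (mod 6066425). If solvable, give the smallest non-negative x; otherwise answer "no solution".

6062403

First find gcd(214758, 6066425):
6066425 = 28*214758 + 53201
214758 = 4*53201 + 1954
53201 = 27*1954 + 443
1954 = 4*443 + 182
443 = 2*182 + 79
182 = 2*79 + 24
79 = 3*24 + 7
24 = 3*7 + 3
7 = 2*3 + 1
3 = 3*1 + 0
gcd = 1, so a unique solution mod 6066425 exists.
Back-substitute for the Bézout coefficients:
1 = 7 − 2·3
1 = −2·24 + 7·7
1 = 7·79 − 23·24
1 = −23·182 + 53·79
1 = 53·443 − 129·182
1 = −129·1954 + 569·443
1 = 569·53201 − 15492·1954
1 = −15492·214758 + 62537·53201
1 = 62537·6066425 − 1766528·214758
So 214758·(-1766528) ≡ 1 (mod 6066425), giving 214758⁻¹ ≡ 4299897.
x ≡ 214758⁻¹·3742099 ≡ 4299897·3742099 ≡ 6062403 (mod 6066425).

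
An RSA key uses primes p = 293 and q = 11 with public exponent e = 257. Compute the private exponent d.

φ(n) = (p−1)(q−1) = 292·10 = 2920.
Need d with 257·d ≡ 1 (mod 2920). Apply the extended Euclidean algorithm:
2920 = 11*257 + 93
257 = 2*93 + 71
93 = 1*71 + 22
71 = 3*22 + 5
22 = 4*5 + 2
5 = 2*2 + 1
2 = 2*1 + 0
Back-substitute:
1 = 5 − 2·2
1 = −2·22 + 9·5
1 = 9·71 − 29·22
1 = −29·93 + 38·71
1 = 38·257 − 105·93
1 = −105·2920 + 1193·257
So 257·1193 ≡ 1 (mod 2920), hence d = 1193.

1193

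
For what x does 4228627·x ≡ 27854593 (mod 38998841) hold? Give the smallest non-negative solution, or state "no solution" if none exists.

14251868

First find gcd(4228627, 38998841):
38998841 = 9·4228627 + 941198
4228627 = 4·941198 + 463835
941198 = 2·463835 + 13528
463835 = 34·13528 + 3883
13528 = 3·3883 + 1879
3883 = 2·1879 + 125
1879 = 15·125 + 4
125 = 31·4 + 1
4 = 4·1 + 0
gcd = 1, so a unique solution mod 38998841 exists.
Back-substitute for the Bézout coefficients:
1 = 125 − 31·4
1 = −31·1879 + 466·125
1 = 466·3883 − 963·1879
1 = −963·13528 + 3355·3883
1 = 3355·463835 − 115033·13528
1 = −115033·941198 + 233421·463835
1 = 233421·4228627 − 1048717·941198
1 = −1048717·38998841 + 9671874·4228627
So 4228627·(9671874) ≡ 1 (mod 38998841), giving 4228627⁻¹ ≡ 9671874.
x ≡ 4228627⁻¹·27854593 ≡ 9671874·27854593 ≡ 14251868 (mod 38998841).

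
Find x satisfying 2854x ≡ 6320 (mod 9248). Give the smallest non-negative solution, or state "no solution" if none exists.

First find gcd(2854, 9248):
9248 = 3·2854 + 686
2854 = 4·686 + 110
686 = 6·110 + 26
110 = 4·26 + 6
26 = 4·6 + 2
6 = 3·2 + 0
gcd = 2 and 2 | 6320, so solutions exist. Divide through by 2: 1427x ≡ 3160 (mod 4624).
Now find 1427⁻¹ mod 4624:
4624 = 3·1427 + 343
1427 = 4·343 + 55
343 = 6·55 + 13
55 = 4·13 + 3
13 = 4·3 + 1
3 = 3·1 + 0
Back-substitute:
1 = 13 − 4·3
1 = −4·55 + 17·13
1 = 17·343 − 106·55
1 = −106·1427 + 441·343
1 = 441·4624 − 1429·1427
So 1427·(-1429) ≡ 1 (mod 4624), i.e. 1427⁻¹ ≡ 3195.
Then x ≡ 3195·3160 ≡ 2008 (mod 4624); the smallest non-negative solution is x = 2008.

2008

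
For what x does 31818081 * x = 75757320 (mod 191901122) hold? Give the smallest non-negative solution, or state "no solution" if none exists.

13840822

First find gcd(31818081, 191901122):
191901122 = 6·31818081 + 992636
31818081 = 32·992636 + 53729
992636 = 18·53729 + 25514
53729 = 2·25514 + 2701
25514 = 9·2701 + 1205
2701 = 2·1205 + 291
1205 = 4·291 + 41
291 = 7·41 + 4
41 = 10·4 + 1
4 = 4·1 + 0
gcd = 1, so a unique solution mod 191901122 exists.
Back-substitute for the Bézout coefficients:
1 = 41 − 10·4
1 = −10·291 + 71·41
1 = 71·1205 − 294·291
1 = −294·2701 + 659·1205
1 = 659·25514 − 6225·2701
1 = −6225·53729 + 13109·25514
1 = 13109·992636 − 242187·53729
1 = −242187·31818081 + 7763093·992636
1 = 7763093·191901122 − 46820745·31818081
So 31818081·(-46820745) ≡ 1 (mod 191901122), giving 31818081⁻¹ ≡ 145080377.
x ≡ 31818081⁻¹·75757320 ≡ 145080377·75757320 ≡ 13840822 (mod 191901122).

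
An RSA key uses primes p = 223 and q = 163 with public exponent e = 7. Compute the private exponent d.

φ(n) = (p−1)(q−1) = 222·162 = 35964.
Need d with 7·d ≡ 1 (mod 35964). Apply the extended Euclidean algorithm:
35964 = 5137·7 + 5
7 = 1·5 + 2
5 = 2·2 + 1
2 = 2·1 + 0
Back-substitute:
1 = 5 − 2·2
1 = −2·7 + 3·5
1 = 3·35964 − 15413·7
So 7·(-15413) ≡ 1 (mod 35964), hence d ≡ -15413 ≡ 20551 (mod 35964).

20551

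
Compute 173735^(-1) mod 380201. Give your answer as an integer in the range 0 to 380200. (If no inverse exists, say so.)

317928

Run Euclid on (380201, 173735):
380201 = 2×173735 + 32731
173735 = 5×32731 + 10080
32731 = 3×10080 + 2491
10080 = 4×2491 + 116
2491 = 21×116 + 55
116 = 2×55 + 6
55 = 9×6 + 1
6 = 6×1 + 0
gcd = 1, so the inverse exists. Back-substitute:
1 = 55 − 9·6
1 = −9·116 + 19·55
1 = 19·2491 − 408·116
1 = −408·10080 + 1651·2491
1 = 1651·32731 − 5361·10080
1 = −5361·173735 + 28456·32731
1 = 28456·380201 − 62273·173735
So 173735·(-62273) ≡ 1 (mod 380201), and -62273 ≡ 317928 (mod 380201).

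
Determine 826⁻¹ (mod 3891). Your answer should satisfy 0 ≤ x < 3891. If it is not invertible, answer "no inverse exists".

928

Run Euclid on (3891, 826):
3891 = 4·826 + 587
826 = 1·587 + 239
587 = 2·239 + 109
239 = 2·109 + 21
109 = 5·21 + 4
21 = 5·4 + 1
4 = 4·1 + 0
Since gcd(826, 3891) = 1, back-substitute to write 1 as a combination:
1 = 21 − 5·4
1 = −5·109 + 26·21
1 = 26·239 − 57·109
1 = −57·587 + 140·239
1 = 140·826 − 197·587
1 = −197·3891 + 928·826
So 826·928 ≡ 1 (mod 3891).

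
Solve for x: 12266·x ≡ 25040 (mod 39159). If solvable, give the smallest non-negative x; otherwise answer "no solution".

35611

First find gcd(12266, 39159):
39159 = 3×12266 + 2361
12266 = 5×2361 + 461
2361 = 5×461 + 56
461 = 8×56 + 13
56 = 4×13 + 4
13 = 3×4 + 1
4 = 4×1 + 0
gcd = 1, so a unique solution mod 39159 exists.
Back-substitute for the Bézout coefficients:
1 = 13 − 3·4
1 = −3·56 + 13·13
1 = 13·461 − 107·56
1 = −107·2361 + 548·461
1 = 548·12266 − 2847·2361
1 = −2847·39159 + 9089·12266
So 12266·(9089) ≡ 1 (mod 39159), giving 12266⁻¹ ≡ 9089.
x ≡ 12266⁻¹·25040 ≡ 9089·25040 ≡ 35611 (mod 39159).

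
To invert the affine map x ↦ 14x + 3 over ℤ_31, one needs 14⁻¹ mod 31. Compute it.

Run Euclid on (31, 14):
31 = 2·14 + 3
14 = 4·3 + 2
3 = 1·2 + 1
2 = 2·1 + 0
The gcd is 1. Working backward:
1 = 3 − 2
1 = −14 + 5·3
1 = 5·31 − 11·14
Hence 14⁻¹ ≡ -11 ≡ 20 (mod 31).

20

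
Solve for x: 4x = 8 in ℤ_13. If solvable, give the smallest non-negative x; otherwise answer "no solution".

2

First find gcd(4, 13):
13 = 3·4 + 1
4 = 4·1 + 0
gcd = 1, so a unique solution mod 13 exists.
Back-substitute for the Bézout coefficients:
1 = 13 − 3·4
So 4·(-3) ≡ 1 (mod 13), giving 4⁻¹ ≡ 10.
x ≡ 4⁻¹·8 ≡ 10·8 ≡ 2 (mod 13).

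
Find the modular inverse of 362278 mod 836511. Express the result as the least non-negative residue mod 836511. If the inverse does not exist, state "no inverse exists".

743875

gcd(836511, 362278) by repeated division:
836511 = 2×362278 + 111955
362278 = 3×111955 + 26413
111955 = 4×26413 + 6303
26413 = 4×6303 + 1201
6303 = 5×1201 + 298
1201 = 4×298 + 9
298 = 33×9 + 1
9 = 9×1 + 0
The gcd is 1. Working backward:
1 = 298 − 33·9
1 = −33·1201 + 133·298
1 = 133·6303 − 698·1201
1 = −698·26413 + 2925·6303
1 = 2925·111955 − 12398·26413
1 = −12398·362278 + 40119·111955
1 = 40119·836511 − 92636·362278
Hence 362278⁻¹ ≡ -92636 ≡ 743875 (mod 836511).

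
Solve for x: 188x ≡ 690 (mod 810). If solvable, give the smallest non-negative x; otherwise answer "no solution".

First find gcd(188, 810):
810 = 4·188 + 58
188 = 3·58 + 14
58 = 4·14 + 2
14 = 7·2 + 0
gcd = 2 and 2 | 690, so solutions exist. Divide through by 2: 94x ≡ 345 (mod 405).
Now find 94⁻¹ mod 405:
405 = 4*94 + 29
94 = 3*29 + 7
29 = 4*7 + 1
7 = 7*1 + 0
Back-substitute:
1 = 29 − 4·7
1 = −4·94 + 13·29
1 = 13·405 − 56·94
So 94·(-56) ≡ 1 (mod 405), i.e. 94⁻¹ ≡ 349.
Then x ≡ 349·345 ≡ 120 (mod 405); the smallest non-negative solution is x = 120.

120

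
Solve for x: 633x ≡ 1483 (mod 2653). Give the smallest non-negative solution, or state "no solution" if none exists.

828

First find gcd(633, 2653):
2653 = 4×633 + 121
633 = 5×121 + 28
121 = 4×28 + 9
28 = 3×9 + 1
9 = 9×1 + 0
gcd = 1, so a unique solution mod 2653 exists.
Back-substitute for the Bézout coefficients:
1 = 28 − 3·9
1 = −3·121 + 13·28
1 = 13·633 − 68·121
1 = −68·2653 + 285·633
So 633·(285) ≡ 1 (mod 2653), giving 633⁻¹ ≡ 285.
x ≡ 633⁻¹·1483 ≡ 285·1483 ≡ 828 (mod 2653).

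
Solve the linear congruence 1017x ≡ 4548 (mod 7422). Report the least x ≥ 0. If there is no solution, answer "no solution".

2026

First find gcd(1017, 7422):
7422 = 7·1017 + 303
1017 = 3·303 + 108
303 = 2·108 + 87
108 = 1·87 + 21
87 = 4·21 + 3
21 = 7·3 + 0
gcd = 3 and 3 | 4548, so solutions exist. Divide through by 3: 339x ≡ 1516 (mod 2474).
Now find 339⁻¹ mod 2474:
2474 = 7·339 + 101
339 = 3·101 + 36
101 = 2·36 + 29
36 = 1·29 + 7
29 = 4·7 + 1
7 = 7·1 + 0
Back-substitute:
1 = 29 − 4·7
1 = −4·36 + 5·29
1 = 5·101 − 14·36
1 = −14·339 + 47·101
1 = 47·2474 − 343·339
So 339·(-343) ≡ 1 (mod 2474), i.e. 339⁻¹ ≡ 2131.
Then x ≡ 2131·1516 ≡ 2026 (mod 2474); the smallest non-negative solution is x = 2026.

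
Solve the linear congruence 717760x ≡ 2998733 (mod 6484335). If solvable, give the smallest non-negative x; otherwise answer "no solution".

no solution

gcd(717760, 6484335):
6484335 = 9·717760 + 24495
717760 = 29·24495 + 7405
24495 = 3·7405 + 2280
7405 = 3·2280 + 565
2280 = 4·565 + 20
565 = 28·20 + 5
20 = 4·5 + 0
gcd = 5, but 5 ∤ 2998733, so the congruence has no solution.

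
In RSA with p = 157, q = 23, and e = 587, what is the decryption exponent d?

φ(n) = (p−1)(q−1) = 156·22 = 3432.
Need d with 587·d ≡ 1 (mod 3432). Apply the extended Euclidean algorithm:
3432 = 5·587 + 497
587 = 1·497 + 90
497 = 5·90 + 47
90 = 1·47 + 43
47 = 1·43 + 4
43 = 10·4 + 3
4 = 1·3 + 1
3 = 3·1 + 0
Back-substitute:
1 = 4 − 3
1 = −43 + 11·4
1 = 11·47 − 12·43
1 = −12·90 + 23·47
1 = 23·497 − 127·90
1 = −127·587 + 150·497
1 = 150·3432 − 877·587
So 587·(-877) ≡ 1 (mod 3432), hence d ≡ -877 ≡ 2555 (mod 3432).

2555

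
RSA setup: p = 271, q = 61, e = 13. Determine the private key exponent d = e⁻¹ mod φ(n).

φ(n) = (p−1)(q−1) = 270·60 = 16200.
Need d with 13·d ≡ 1 (mod 16200). Apply the extended Euclidean algorithm:
16200 = 1246·13 + 2
13 = 6·2 + 1
2 = 2·1 + 0
Back-substitute:
1 = 13 − 6·2
1 = −6·16200 + 7477·13
So 13·7477 ≡ 1 (mod 16200), hence d = 7477.

7477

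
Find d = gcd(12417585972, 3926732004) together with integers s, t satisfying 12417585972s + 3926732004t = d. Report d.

12

Apply Euclid's algorithm to 12417585972 and 3926732004:
12417585972 = 3·3926732004 + 637389960
3926732004 = 6·637389960 + 102392244
637389960 = 6·102392244 + 23036496
102392244 = 4·23036496 + 10246260
23036496 = 2·10246260 + 2543976
10246260 = 4·2543976 + 70356
2543976 = 36·70356 + 11160
70356 = 6·11160 + 3396
11160 = 3·3396 + 972
3396 = 3·972 + 480
972 = 2·480 + 12
480 = 40·12 + 0
gcd(12417585972, 3926732004) = 12.
Working backward:
12 = 972 − 2·480
12 = −2·3396 + 7·972
12 = 7·11160 − 23·3396
12 = −23·70356 + 145·11160
12 = 145·2543976 − 5243·70356
12 = −5243·10246260 + 21117·2543976
12 = 21117·23036496 − 47477·10246260
12 = −47477·102392244 + 211025·23036496
12 = 211025·637389960 − 1313627·102392244
12 = −1313627·3926732004 + 8092787·637389960
12 = 8092787·12417585972 − 25591988·3926732004
So 12 = (8092787)·12417585972 + (-25591988)·3926732004.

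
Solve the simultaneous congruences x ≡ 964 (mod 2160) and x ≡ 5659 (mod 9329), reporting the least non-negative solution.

Write x = 964 + 2160·k. Then 2160·k ≡ 5659 − 964 ≡ 4695 (mod 9329).
Need 2160⁻¹ mod 9329. Extended Euclid on (9329, 2160):
9329 = 4·2160 + 689
2160 = 3·689 + 93
689 = 7·93 + 38
93 = 2·38 + 17
38 = 2·17 + 4
17 = 4·4 + 1
4 = 4·1 + 0
Back-substitute:
1 = 17 − 4·4
1 = −4·38 + 9·17
1 = 9·93 − 22·38
1 = −22·689 + 163·93
1 = 163·2160 − 511·689
1 = −511·9329 + 2207·2160
2160⁻¹ ≡ 2207 (mod 9329), so k ≡ 2207·4695 ≡ 6675 (mod 9329).
x = 964 + 2160·6675 = 14418964.

14418964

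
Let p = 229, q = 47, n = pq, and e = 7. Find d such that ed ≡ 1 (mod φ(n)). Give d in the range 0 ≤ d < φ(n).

4495

φ(n) = (p−1)(q−1) = 228·46 = 10488.
Need d with 7·d ≡ 1 (mod 10488). Apply the extended Euclidean algorithm:
10488 = 1498×7 + 2
7 = 3×2 + 1
2 = 2×1 + 0
Back-substitute:
1 = 7 − 3·2
1 = −3·10488 + 4495·7
So 7·4495 ≡ 1 (mod 10488), hence d = 4495.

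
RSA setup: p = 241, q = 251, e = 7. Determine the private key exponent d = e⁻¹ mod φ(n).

φ(n) = (p−1)(q−1) = 240·250 = 60000.
Need d with 7·d ≡ 1 (mod 60000). Apply the extended Euclidean algorithm:
60000 = 8571×7 + 3
7 = 2×3 + 1
3 = 3×1 + 0
Back-substitute:
1 = 7 − 2·3
1 = −2·60000 + 17143·7
So 7·17143 ≡ 1 (mod 60000), hence d = 17143.

17143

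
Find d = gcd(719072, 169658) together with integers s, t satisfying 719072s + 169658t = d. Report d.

Apply Euclid's algorithm to 719072 and 169658:
719072 = 4*169658 + 40440
169658 = 4*40440 + 7898
40440 = 5*7898 + 950
7898 = 8*950 + 298
950 = 3*298 + 56
298 = 5*56 + 18
56 = 3*18 + 2
18 = 9*2 + 0
gcd(719072, 169658) = 2.
Back-substituting:
2 = 56 − 3·18
2 = −3·298 + 16·56
2 = 16·950 − 51·298
2 = −51·7898 + 424·950
2 = 424·40440 − 2171·7898
2 = −2171·169658 + 9108·40440
2 = 9108·719072 − 38603·169658
So 2 = (9108)·719072 + (-38603)·169658.

2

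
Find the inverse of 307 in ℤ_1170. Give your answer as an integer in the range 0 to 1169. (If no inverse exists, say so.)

343

Extended Euclidean algorithm:
1170 = 3*307 + 249
307 = 1*249 + 58
249 = 4*58 + 17
58 = 3*17 + 7
17 = 2*7 + 3
7 = 2*3 + 1
3 = 3*1 + 0
The gcd is 1. Working backward:
1 = 7 − 2·3
1 = −2·17 + 5·7
1 = 5·58 − 17·17
1 = −17·249 + 73·58
1 = 73·307 − 90·249
1 = −90·1170 + 343·307
So 307·343 ≡ 1 (mod 1170).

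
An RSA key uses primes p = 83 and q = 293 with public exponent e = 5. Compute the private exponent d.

φ(n) = (p−1)(q−1) = 82·292 = 23944.
Need d with 5·d ≡ 1 (mod 23944). Apply the extended Euclidean algorithm:
23944 = 4788*5 + 4
5 = 1*4 + 1
4 = 4*1 + 0
Back-substitute:
1 = 5 − 4
1 = −23944 + 4789·5
So 5·4789 ≡ 1 (mod 23944), hence d = 4789.

4789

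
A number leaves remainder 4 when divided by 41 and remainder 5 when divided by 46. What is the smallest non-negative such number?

Write x = 4 + 41·k. Then 41·k ≡ 5 − 4 ≡ 1 (mod 46).
Need 41⁻¹ mod 46. Extended Euclid on (46, 41):
46 = 1·41 + 5
41 = 8·5 + 1
5 = 5·1 + 0
Back-substitute:
1 = 41 − 8·5
1 = −8·46 + 9·41
41⁻¹ ≡ 9 (mod 46), so k ≡ 9·1 ≡ 9 (mod 46).
x = 4 + 41·9 = 373.

373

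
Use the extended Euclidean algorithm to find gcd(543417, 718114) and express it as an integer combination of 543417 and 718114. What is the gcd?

1

Euclidean algorithm:
718114 = 1·543417 + 174697
543417 = 3·174697 + 19326
174697 = 9·19326 + 763
19326 = 25·763 + 251
763 = 3·251 + 10
251 = 25·10 + 1
10 = 10·1 + 0
gcd(543417, 718114) = 1.
Working backward:
1 = 251 − 25·10
1 = −25·763 + 76·251
1 = 76·19326 − 1925·763
1 = −1925·174697 + 17401·19326
1 = 17401·543417 − 54128·174697
1 = −54128·718114 + 71529·543417
So 1 = (-54128)·718114 + (71529)·543417.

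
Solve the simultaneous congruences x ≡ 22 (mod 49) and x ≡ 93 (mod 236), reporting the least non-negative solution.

10949

Write x = 22 + 49·k. Then 49·k ≡ 93 − 22 ≡ 71 (mod 236).
Need 49⁻¹ mod 236. Extended Euclid on (236, 49):
236 = 4*49 + 40
49 = 1*40 + 9
40 = 4*9 + 4
9 = 2*4 + 1
4 = 4*1 + 0
Back-substitute:
1 = 9 − 2·4
1 = −2·40 + 9·9
1 = 9·49 − 11·40
1 = −11·236 + 53·49
49⁻¹ ≡ 53 (mod 236), so k ≡ 53·71 ≡ 223 (mod 236).
x = 22 + 49·223 = 10949.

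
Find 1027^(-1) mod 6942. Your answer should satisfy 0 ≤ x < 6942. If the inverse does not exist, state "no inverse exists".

Euclidean algorithm on 6942, 1027:
6942 = 6×1027 + 780
1027 = 1×780 + 247
780 = 3×247 + 39
247 = 6×39 + 13
39 = 3×13 + 0
The gcd is 13, not 1, hence no inverse exists.

no inverse exists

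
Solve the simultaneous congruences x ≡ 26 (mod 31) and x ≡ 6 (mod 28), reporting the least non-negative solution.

Write x = 26 + 31·k. Then 31·k ≡ 6 − 26 ≡ 8 (mod 28).
Need 31⁻¹ mod 28. Extended Euclid on (28, 3):
28 = 9*3 + 1
3 = 3*1 + 0
Back-substitute:
1 = 28 − 9·3
31⁻¹ ≡ 19 (mod 28), so k ≡ 19·8 ≡ 12 (mod 28).
x = 26 + 31·12 = 398.

398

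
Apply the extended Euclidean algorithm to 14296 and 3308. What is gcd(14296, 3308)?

Euclidean algorithm:
14296 = 4*3308 + 1064
3308 = 3*1064 + 116
1064 = 9*116 + 20
116 = 5*20 + 16
20 = 1*16 + 4
16 = 4*4 + 0
gcd(14296, 3308) = 4.
Express as a combination:
4 = 20 − 16
4 = −116 + 6·20
4 = 6·1064 − 55·116
4 = −55·3308 + 171·1064
4 = 171·14296 − 739·3308
So 4 = (171)·14296 + (-739)·3308.

4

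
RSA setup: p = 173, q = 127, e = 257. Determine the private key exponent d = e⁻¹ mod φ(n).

4385

φ(n) = (p−1)(q−1) = 172·126 = 21672.
Need d with 257·d ≡ 1 (mod 21672). Apply the extended Euclidean algorithm:
21672 = 84×257 + 84
257 = 3×84 + 5
84 = 16×5 + 4
5 = 1×4 + 1
4 = 4×1 + 0
Back-substitute:
1 = 5 − 4
1 = −84 + 17·5
1 = 17·257 − 52·84
1 = −52·21672 + 4385·257
So 257·4385 ≡ 1 (mod 21672), hence d = 4385.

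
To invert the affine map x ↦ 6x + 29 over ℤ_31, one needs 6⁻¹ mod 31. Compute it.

Extended Euclidean algorithm:
31 = 5×6 + 1
6 = 6×1 + 0
gcd = 1, so the inverse exists. Back-substitute:
1 = 31 − 5·6
So 6·(-5) ≡ 1 (mod 31), and -5 ≡ 26 (mod 31).

26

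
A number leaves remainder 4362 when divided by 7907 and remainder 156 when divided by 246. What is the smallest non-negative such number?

Write x = 4362 + 7907·k. Then 7907·k ≡ 156 − 4362 ≡ 222 (mod 246).
Need 7907⁻¹ mod 246. Extended Euclid on (246, 35):
246 = 7*35 + 1
35 = 35*1 + 0
Back-substitute:
1 = 246 − 7·35
7907⁻¹ ≡ 239 (mod 246), so k ≡ 239·222 ≡ 168 (mod 246).
x = 4362 + 7907·168 = 1332738.

1332738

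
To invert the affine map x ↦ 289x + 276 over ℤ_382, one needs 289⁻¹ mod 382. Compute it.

Extended Euclidean algorithm:
382 = 1*289 + 93
289 = 3*93 + 10
93 = 9*10 + 3
10 = 3*3 + 1
3 = 3*1 + 0
The gcd is 1. Working backward:
1 = 10 − 3·3
1 = −3·93 + 28·10
1 = 28·289 − 87·93
1 = −87·382 + 115·289
So 289·115 ≡ 1 (mod 382).

115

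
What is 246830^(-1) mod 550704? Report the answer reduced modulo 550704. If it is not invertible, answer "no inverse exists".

Compute gcd(246830, 550704):
550704 = 2×246830 + 57044
246830 = 4×57044 + 18654
57044 = 3×18654 + 1082
18654 = 17×1082 + 260
1082 = 4×260 + 42
260 = 6×42 + 8
42 = 5×8 + 2
8 = 4×2 + 0
The gcd is 2, not 1, hence no inverse exists.

no inverse exists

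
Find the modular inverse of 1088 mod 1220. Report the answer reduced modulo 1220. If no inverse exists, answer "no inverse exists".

Euclidean algorithm on 1220, 1088:
1220 = 1*1088 + 132
1088 = 8*132 + 32
132 = 4*32 + 4
32 = 8*4 + 0
gcd(1088, 1220) = 4 ≠ 1, so 1088 has no multiplicative inverse modulo 1220.

no inverse exists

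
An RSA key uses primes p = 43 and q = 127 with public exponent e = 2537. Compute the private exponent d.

3617

φ(n) = (p−1)(q−1) = 42·126 = 5292.
Need d with 2537·d ≡ 1 (mod 5292). Apply the extended Euclidean algorithm:
5292 = 2×2537 + 218
2537 = 11×218 + 139
218 = 1×139 + 79
139 = 1×79 + 60
79 = 1×60 + 19
60 = 3×19 + 3
19 = 6×3 + 1
3 = 3×1 + 0
Back-substitute:
1 = 19 − 6·3
1 = −6·60 + 19·19
1 = 19·79 − 25·60
1 = −25·139 + 44·79
1 = 44·218 − 69·139
1 = −69·2537 + 803·218
1 = 803·5292 − 1675·2537
So 2537·(-1675) ≡ 1 (mod 5292), hence d ≡ -1675 ≡ 3617 (mod 5292).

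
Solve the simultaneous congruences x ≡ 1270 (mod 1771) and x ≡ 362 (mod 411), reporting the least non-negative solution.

550280

Write x = 1270 + 1771·k. Then 1771·k ≡ 362 − 1270 ≡ 325 (mod 411).
Need 1771⁻¹ mod 411. Extended Euclid on (411, 127):
411 = 3·127 + 30
127 = 4·30 + 7
30 = 4·7 + 2
7 = 3·2 + 1
2 = 2·1 + 0
Back-substitute:
1 = 7 − 3·2
1 = −3·30 + 13·7
1 = 13·127 − 55·30
1 = −55·411 + 178·127
1771⁻¹ ≡ 178 (mod 411), so k ≡ 178·325 ≡ 310 (mod 411).
x = 1270 + 1771·310 = 550280.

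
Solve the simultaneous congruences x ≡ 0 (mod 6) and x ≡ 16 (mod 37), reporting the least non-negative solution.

90

Write x = 0 + 6·k. Then 6·k ≡ 16 − 0 ≡ 16 (mod 37).
Need 6⁻¹ mod 37. Extended Euclid on (37, 6):
37 = 6×6 + 1
6 = 6×1 + 0
Back-substitute:
1 = 37 − 6·6
6⁻¹ ≡ 31 (mod 37), so k ≡ 31·16 ≡ 15 (mod 37).
x = 0 + 6·15 = 90.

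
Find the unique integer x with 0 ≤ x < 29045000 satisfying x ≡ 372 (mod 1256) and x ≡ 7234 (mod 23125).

Write x = 372 + 1256·k. Then 1256·k ≡ 7234 − 372 ≡ 6862 (mod 23125).
Need 1256⁻¹ mod 23125. Extended Euclid on (23125, 1256):
23125 = 18*1256 + 517
1256 = 2*517 + 222
517 = 2*222 + 73
222 = 3*73 + 3
73 = 24*3 + 1
3 = 3*1 + 0
Back-substitute:
1 = 73 − 24·3
1 = −24·222 + 73·73
1 = 73·517 − 170·222
1 = −170·1256 + 413·517
1 = 413·23125 − 7604·1256
1256⁻¹ ≡ 15521 (mod 23125), so k ≡ 15521·6862 ≡ 14477 (mod 23125).
x = 372 + 1256·14477 = 18183484.

18183484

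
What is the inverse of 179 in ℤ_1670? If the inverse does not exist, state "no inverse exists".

Run Euclid on (1670, 179):
1670 = 9·179 + 59
179 = 3·59 + 2
59 = 29·2 + 1
2 = 2·1 + 0
Since gcd(179, 1670) = 1, back-substitute to write 1 as a combination:
1 = 59 − 29·2
1 = −29·179 + 88·59
1 = 88·1670 − 821·179
Thus 179·(-821) ≡ 1 (mod 1670); reducing, -821 mod 1670 = 849.

849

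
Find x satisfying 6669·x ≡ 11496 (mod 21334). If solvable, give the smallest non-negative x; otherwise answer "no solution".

First find gcd(6669, 21334):
21334 = 3×6669 + 1327
6669 = 5×1327 + 34
1327 = 39×34 + 1
34 = 34×1 + 0
gcd = 1, so a unique solution mod 21334 exists.
Back-substitute for the Bézout coefficients:
1 = 1327 − 39·34
1 = −39·6669 + 196·1327
1 = 196·21334 − 627·6669
So 6669·(-627) ≡ 1 (mod 21334), giving 6669⁻¹ ≡ 20707.
x ≡ 6669⁻¹·11496 ≡ 20707·11496 ≡ 2900 (mod 21334).

2900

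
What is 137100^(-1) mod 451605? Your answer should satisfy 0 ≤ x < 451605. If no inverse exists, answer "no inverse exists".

Compute gcd(137100, 451605):
451605 = 3*137100 + 40305
137100 = 3*40305 + 16185
40305 = 2*16185 + 7935
16185 = 2*7935 + 315
7935 = 25*315 + 60
315 = 5*60 + 15
60 = 4*15 + 0
The gcd is 15, not 1, hence no inverse exists.

no inverse exists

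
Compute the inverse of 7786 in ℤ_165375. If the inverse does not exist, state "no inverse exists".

Apply the Euclidean algorithm to 165375 and 7786:
165375 = 21×7786 + 1869
7786 = 4×1869 + 310
1869 = 6×310 + 9
310 = 34×9 + 4
9 = 2×4 + 1
4 = 4×1 + 0
gcd = 1, so the inverse exists. Back-substitute:
1 = 9 − 2·4
1 = −2·310 + 69·9
1 = 69·1869 − 416·310
1 = −416·7786 + 1733·1869
1 = 1733·165375 − 36809·7786
So 7786·(-36809) ≡ 1 (mod 165375), and -36809 ≡ 128566 (mod 165375).

128566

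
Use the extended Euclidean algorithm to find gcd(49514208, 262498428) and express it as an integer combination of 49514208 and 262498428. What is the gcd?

Euclidean algorithm:
262498428 = 5·49514208 + 14927388
49514208 = 3·14927388 + 4732044
14927388 = 3·4732044 + 731256
4732044 = 6·731256 + 344508
731256 = 2·344508 + 42240
344508 = 8·42240 + 6588
42240 = 6·6588 + 2712
6588 = 2·2712 + 1164
2712 = 2·1164 + 384
1164 = 3·384 + 12
384 = 32·12 + 0
gcd(49514208, 262498428) = 12.
Express as a combination:
12 = 1164 − 3·384
12 = −3·2712 + 7·1164
12 = 7·6588 − 17·2712
12 = −17·42240 + 109·6588
12 = 109·344508 − 889·42240
12 = −889·731256 + 1887·344508
12 = 1887·4732044 − 12211·731256
12 = −12211·14927388 + 38520·4732044
12 = 38520·49514208 − 127771·14927388
12 = −127771·262498428 + 677375·49514208
So 12 = (-127771)·262498428 + (677375)·49514208.

12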